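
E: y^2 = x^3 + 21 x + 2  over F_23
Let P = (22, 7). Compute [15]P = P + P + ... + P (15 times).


k = 15 = 1111_2 (binary, LSB first: 1111)
Double-and-add from P = (22, 7):
  bit 0 = 1: acc = O + (22, 7) = (22, 7)
  bit 1 = 1: acc = (22, 7) + (4, 14) = (10, 19)
  bit 2 = 1: acc = (10, 19) + (15, 9) = (2, 11)
  bit 3 = 1: acc = (2, 11) + (11, 0) = (22, 16)

15P = (22, 16)


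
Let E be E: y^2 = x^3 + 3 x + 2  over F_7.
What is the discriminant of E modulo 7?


4 a^3 + 27 b^2 = 4*3^3 + 27*2^2 = 108 + 108 = 216
Delta = -16 * (216) = -3456
Delta mod 7 = 2

Delta = 2 (mod 7)


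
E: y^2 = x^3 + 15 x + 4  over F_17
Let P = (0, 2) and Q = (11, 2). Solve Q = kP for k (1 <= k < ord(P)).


Enumerate multiples of P until we hit Q = (11, 2):
  1P = (0, 2)
  2P = (13, 13)
  3P = (2, 12)
  4P = (6, 2)
  5P = (11, 15)
  6P = (14, 0)
  7P = (11, 2)
Match found at i = 7.

k = 7


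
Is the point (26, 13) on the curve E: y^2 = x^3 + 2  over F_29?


Check whether y^2 = x^3 + 0 x + 2 (mod 29) for (x, y) = (26, 13).
LHS: y^2 = 13^2 mod 29 = 24
RHS: x^3 + 0 x + 2 = 26^3 + 0*26 + 2 mod 29 = 4
LHS != RHS

No, not on the curve


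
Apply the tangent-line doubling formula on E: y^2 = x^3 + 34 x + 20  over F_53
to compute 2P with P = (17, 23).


Doubling: s = (3 x1^2 + a) / (2 y1)
s = (3*17^2 + 34) / (2*23) mod 53 = 0
x3 = s^2 - 2 x1 mod 53 = 0^2 - 2*17 = 19
y3 = s (x1 - x3) - y1 mod 53 = 0 * (17 - 19) - 23 = 30

2P = (19, 30)


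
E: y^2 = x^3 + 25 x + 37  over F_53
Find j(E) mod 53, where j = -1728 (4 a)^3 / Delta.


Delta = -16(4 a^3 + 27 b^2) mod 53 = 23
-1728 * (4 a)^3 = -1728 * (4*25)^3 mod 53 = 22
j = 22 * 23^(-1) mod 53 = 24

j = 24 (mod 53)


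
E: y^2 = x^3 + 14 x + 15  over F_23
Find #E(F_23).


For each x in F_23, count y with y^2 = x^3 + 14 x + 15 mod 23:
  x = 5: RHS = 3, y in [7, 16]  -> 2 point(s)
  x = 6: RHS = 16, y in [4, 19]  -> 2 point(s)
  x = 8: RHS = 18, y in [8, 15]  -> 2 point(s)
  x = 12: RHS = 2, y in [5, 18]  -> 2 point(s)
  x = 13: RHS = 2, y in [5, 18]  -> 2 point(s)
  x = 15: RHS = 12, y in [9, 14]  -> 2 point(s)
  x = 18: RHS = 4, y in [2, 21]  -> 2 point(s)
  x = 21: RHS = 2, y in [5, 18]  -> 2 point(s)
  x = 22: RHS = 0, y in [0]  -> 1 point(s)
Affine points: 17. Add the point at infinity: total = 18.

#E(F_23) = 18


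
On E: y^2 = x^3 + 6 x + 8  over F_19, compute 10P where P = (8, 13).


k = 10 = 1010_2 (binary, LSB first: 0101)
Double-and-add from P = (8, 13):
  bit 0 = 0: acc unchanged = O
  bit 1 = 1: acc = O + (14, 10) = (14, 10)
  bit 2 = 0: acc unchanged = (14, 10)
  bit 3 = 1: acc = (14, 10) + (17, 8) = (18, 18)

10P = (18, 18)


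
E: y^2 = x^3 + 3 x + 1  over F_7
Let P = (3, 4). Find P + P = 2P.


Doubling: s = (3 x1^2 + a) / (2 y1)
s = (3*3^2 + 3) / (2*4) mod 7 = 2
x3 = s^2 - 2 x1 mod 7 = 2^2 - 2*3 = 5
y3 = s (x1 - x3) - y1 mod 7 = 2 * (3 - 5) - 4 = 6

2P = (5, 6)


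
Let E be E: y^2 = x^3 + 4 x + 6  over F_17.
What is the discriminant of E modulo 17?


4 a^3 + 27 b^2 = 4*4^3 + 27*6^2 = 256 + 972 = 1228
Delta = -16 * (1228) = -19648
Delta mod 17 = 4

Delta = 4 (mod 17)


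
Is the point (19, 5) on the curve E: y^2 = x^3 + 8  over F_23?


Check whether y^2 = x^3 + 0 x + 8 (mod 23) for (x, y) = (19, 5).
LHS: y^2 = 5^2 mod 23 = 2
RHS: x^3 + 0 x + 8 = 19^3 + 0*19 + 8 mod 23 = 13
LHS != RHS

No, not on the curve


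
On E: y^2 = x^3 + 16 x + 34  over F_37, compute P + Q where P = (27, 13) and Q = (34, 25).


P != Q, so use the chord formula.
s = (y2 - y1) / (x2 - x1) = (12) / (7) mod 37 = 7
x3 = s^2 - x1 - x2 mod 37 = 7^2 - 27 - 34 = 25
y3 = s (x1 - x3) - y1 mod 37 = 7 * (27 - 25) - 13 = 1

P + Q = (25, 1)


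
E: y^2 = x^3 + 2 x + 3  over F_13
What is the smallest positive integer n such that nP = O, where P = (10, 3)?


Compute successive multiples of P until we hit O:
  1P = (10, 3)
  2P = (3, 7)
  3P = (12, 0)
  4P = (3, 6)
  5P = (10, 10)
  6P = O

ord(P) = 6


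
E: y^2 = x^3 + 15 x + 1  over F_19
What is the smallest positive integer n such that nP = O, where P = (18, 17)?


Compute successive multiples of P until we hit O:
  1P = (18, 17)
  2P = (8, 14)
  3P = (10, 12)
  4P = (0, 18)
  5P = (2, 18)
  6P = (16, 9)
  7P = (1, 13)
  8P = (4, 12)
  ... (continuing to 25P)
  25P = O

ord(P) = 25


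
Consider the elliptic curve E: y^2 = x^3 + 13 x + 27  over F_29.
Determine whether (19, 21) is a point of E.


Check whether y^2 = x^3 + 13 x + 27 (mod 29) for (x, y) = (19, 21).
LHS: y^2 = 21^2 mod 29 = 6
RHS: x^3 + 13 x + 27 = 19^3 + 13*19 + 27 mod 29 = 28
LHS != RHS

No, not on the curve


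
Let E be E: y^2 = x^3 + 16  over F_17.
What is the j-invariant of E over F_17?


Delta = -16(4 a^3 + 27 b^2) mod 17 = 10
-1728 * (4 a)^3 = -1728 * (4*0)^3 mod 17 = 0
j = 0 * 10^(-1) mod 17 = 0

j = 0 (mod 17)


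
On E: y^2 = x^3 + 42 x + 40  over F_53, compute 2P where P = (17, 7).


Doubling: s = (3 x1^2 + a) / (2 y1)
s = (3*17^2 + 42) / (2*7) mod 53 = 46
x3 = s^2 - 2 x1 mod 53 = 46^2 - 2*17 = 15
y3 = s (x1 - x3) - y1 mod 53 = 46 * (17 - 15) - 7 = 32

2P = (15, 32)


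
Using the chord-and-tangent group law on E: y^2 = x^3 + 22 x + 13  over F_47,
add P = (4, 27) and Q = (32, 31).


P != Q, so use the chord formula.
s = (y2 - y1) / (x2 - x1) = (4) / (28) mod 47 = 27
x3 = s^2 - x1 - x2 mod 47 = 27^2 - 4 - 32 = 35
y3 = s (x1 - x3) - y1 mod 47 = 27 * (4 - 35) - 27 = 29

P + Q = (35, 29)


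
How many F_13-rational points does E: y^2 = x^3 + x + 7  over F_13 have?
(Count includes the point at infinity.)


For each x in F_13, count y with y^2 = x^3 + 1 x + 7 mod 13:
  x = 1: RHS = 9, y in [3, 10]  -> 2 point(s)
  x = 2: RHS = 4, y in [2, 11]  -> 2 point(s)
  x = 4: RHS = 10, y in [6, 7]  -> 2 point(s)
  x = 9: RHS = 4, y in [2, 11]  -> 2 point(s)
  x = 10: RHS = 3, y in [4, 9]  -> 2 point(s)
  x = 11: RHS = 10, y in [6, 7]  -> 2 point(s)
Affine points: 12. Add the point at infinity: total = 13.

#E(F_13) = 13


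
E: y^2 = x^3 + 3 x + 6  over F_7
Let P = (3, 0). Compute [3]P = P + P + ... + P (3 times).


k = 3 = 11_2 (binary, LSB first: 11)
Double-and-add from P = (3, 0):
  bit 0 = 1: acc = O + (3, 0) = (3, 0)
  bit 1 = 1: acc = (3, 0) + O = (3, 0)

3P = (3, 0)


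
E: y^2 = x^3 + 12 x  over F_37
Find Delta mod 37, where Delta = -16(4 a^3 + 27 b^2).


4 a^3 + 27 b^2 = 4*12^3 + 27*0^2 = 6912 + 0 = 6912
Delta = -16 * (6912) = -110592
Delta mod 37 = 1

Delta = 1 (mod 37)


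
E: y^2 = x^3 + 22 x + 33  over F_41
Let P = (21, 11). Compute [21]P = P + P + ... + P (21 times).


k = 21 = 10101_2 (binary, LSB first: 10101)
Double-and-add from P = (21, 11):
  bit 0 = 1: acc = O + (21, 11) = (21, 11)
  bit 1 = 0: acc unchanged = (21, 11)
  bit 2 = 1: acc = (21, 11) + (28, 25) = (37, 39)
  bit 3 = 0: acc unchanged = (37, 39)
  bit 4 = 1: acc = (37, 39) + (0, 19) = (29, 3)

21P = (29, 3)


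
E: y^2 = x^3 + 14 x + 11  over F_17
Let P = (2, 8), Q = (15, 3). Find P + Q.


P != Q, so use the chord formula.
s = (y2 - y1) / (x2 - x1) = (12) / (13) mod 17 = 14
x3 = s^2 - x1 - x2 mod 17 = 14^2 - 2 - 15 = 9
y3 = s (x1 - x3) - y1 mod 17 = 14 * (2 - 9) - 8 = 13

P + Q = (9, 13)


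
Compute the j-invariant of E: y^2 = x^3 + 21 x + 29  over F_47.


Delta = -16(4 a^3 + 27 b^2) mod 47 = 11
-1728 * (4 a)^3 = -1728 * (4*21)^3 mod 47 = 45
j = 45 * 11^(-1) mod 47 = 34

j = 34 (mod 47)


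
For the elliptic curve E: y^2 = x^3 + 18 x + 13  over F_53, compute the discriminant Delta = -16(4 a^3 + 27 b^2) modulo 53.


4 a^3 + 27 b^2 = 4*18^3 + 27*13^2 = 23328 + 4563 = 27891
Delta = -16 * (27891) = -446256
Delta mod 53 = 4

Delta = 4 (mod 53)


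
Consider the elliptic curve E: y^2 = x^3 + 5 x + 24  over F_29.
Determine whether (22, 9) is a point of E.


Check whether y^2 = x^3 + 5 x + 24 (mod 29) for (x, y) = (22, 9).
LHS: y^2 = 9^2 mod 29 = 23
RHS: x^3 + 5 x + 24 = 22^3 + 5*22 + 24 mod 29 = 23
LHS = RHS

Yes, on the curve


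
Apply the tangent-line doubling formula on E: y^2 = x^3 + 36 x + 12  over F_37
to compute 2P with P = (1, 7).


Doubling: s = (3 x1^2 + a) / (2 y1)
s = (3*1^2 + 36) / (2*7) mod 37 = 16
x3 = s^2 - 2 x1 mod 37 = 16^2 - 2*1 = 32
y3 = s (x1 - x3) - y1 mod 37 = 16 * (1 - 32) - 7 = 15

2P = (32, 15)


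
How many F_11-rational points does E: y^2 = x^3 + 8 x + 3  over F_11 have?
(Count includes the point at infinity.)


For each x in F_11, count y with y^2 = x^3 + 8 x + 3 mod 11:
  x = 0: RHS = 3, y in [5, 6]  -> 2 point(s)
  x = 1: RHS = 1, y in [1, 10]  -> 2 point(s)
  x = 2: RHS = 5, y in [4, 7]  -> 2 point(s)
  x = 4: RHS = 0, y in [0]  -> 1 point(s)
  x = 5: RHS = 3, y in [5, 6]  -> 2 point(s)
  x = 6: RHS = 3, y in [5, 6]  -> 2 point(s)
  x = 9: RHS = 1, y in [1, 10]  -> 2 point(s)
  x = 10: RHS = 5, y in [4, 7]  -> 2 point(s)
Affine points: 15. Add the point at infinity: total = 16.

#E(F_11) = 16


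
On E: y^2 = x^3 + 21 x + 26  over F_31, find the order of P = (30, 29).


Compute successive multiples of P until we hit O:
  1P = (30, 29)
  2P = (7, 19)
  3P = (13, 4)
  4P = (4, 22)
  5P = (25, 26)
  6P = (21, 26)
  7P = (18, 6)
  8P = (11, 10)
  ... (continuing to 37P)
  37P = O

ord(P) = 37


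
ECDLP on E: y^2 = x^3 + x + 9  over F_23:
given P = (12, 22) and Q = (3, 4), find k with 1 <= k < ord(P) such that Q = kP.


Enumerate multiples of P until we hit Q = (3, 4):
  1P = (12, 22)
  2P = (3, 19)
  3P = (3, 4)
Match found at i = 3.

k = 3


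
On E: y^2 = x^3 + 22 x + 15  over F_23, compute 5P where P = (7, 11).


k = 5 = 101_2 (binary, LSB first: 101)
Double-and-add from P = (7, 11):
  bit 0 = 1: acc = O + (7, 11) = (7, 11)
  bit 1 = 0: acc unchanged = (7, 11)
  bit 2 = 1: acc = (7, 11) + (16, 1) = (16, 22)

5P = (16, 22)


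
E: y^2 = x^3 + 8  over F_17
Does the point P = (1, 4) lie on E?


Check whether y^2 = x^3 + 0 x + 8 (mod 17) for (x, y) = (1, 4).
LHS: y^2 = 4^2 mod 17 = 16
RHS: x^3 + 0 x + 8 = 1^3 + 0*1 + 8 mod 17 = 9
LHS != RHS

No, not on the curve


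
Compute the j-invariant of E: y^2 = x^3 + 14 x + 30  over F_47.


Delta = -16(4 a^3 + 27 b^2) mod 47 = 7
-1728 * (4 a)^3 = -1728 * (4*14)^3 mod 47 = 29
j = 29 * 7^(-1) mod 47 = 31

j = 31 (mod 47)


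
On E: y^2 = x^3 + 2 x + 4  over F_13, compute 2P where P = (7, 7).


Doubling: s = (3 x1^2 + a) / (2 y1)
s = (3*7^2 + 2) / (2*7) mod 13 = 6
x3 = s^2 - 2 x1 mod 13 = 6^2 - 2*7 = 9
y3 = s (x1 - x3) - y1 mod 13 = 6 * (7 - 9) - 7 = 7

2P = (9, 7)


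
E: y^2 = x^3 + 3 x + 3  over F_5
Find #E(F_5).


For each x in F_5, count y with y^2 = x^3 + 3 x + 3 mod 5:
  x = 3: RHS = 4, y in [2, 3]  -> 2 point(s)
  x = 4: RHS = 4, y in [2, 3]  -> 2 point(s)
Affine points: 4. Add the point at infinity: total = 5.

#E(F_5) = 5


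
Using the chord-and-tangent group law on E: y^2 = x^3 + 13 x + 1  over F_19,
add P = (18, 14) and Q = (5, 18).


P != Q, so use the chord formula.
s = (y2 - y1) / (x2 - x1) = (4) / (6) mod 19 = 7
x3 = s^2 - x1 - x2 mod 19 = 7^2 - 18 - 5 = 7
y3 = s (x1 - x3) - y1 mod 19 = 7 * (18 - 7) - 14 = 6

P + Q = (7, 6)


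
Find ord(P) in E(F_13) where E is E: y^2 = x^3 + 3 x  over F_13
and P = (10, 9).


Compute successive multiples of P until we hit O:
  1P = (10, 9)
  2P = (3, 7)
  3P = (3, 6)
  4P = (10, 4)
  5P = O

ord(P) = 5


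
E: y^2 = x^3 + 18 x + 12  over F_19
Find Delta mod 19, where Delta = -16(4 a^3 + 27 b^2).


4 a^3 + 27 b^2 = 4*18^3 + 27*12^2 = 23328 + 3888 = 27216
Delta = -16 * (27216) = -435456
Delta mod 19 = 5

Delta = 5 (mod 19)


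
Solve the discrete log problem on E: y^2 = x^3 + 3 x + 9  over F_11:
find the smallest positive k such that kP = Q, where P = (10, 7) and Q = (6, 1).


Enumerate multiples of P until we hit Q = (6, 1):
  1P = (10, 7)
  2P = (6, 1)
Match found at i = 2.

k = 2


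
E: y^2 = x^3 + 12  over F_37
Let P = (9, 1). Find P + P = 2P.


Doubling: s = (3 x1^2 + a) / (2 y1)
s = (3*9^2 + 0) / (2*1) mod 37 = 29
x3 = s^2 - 2 x1 mod 37 = 29^2 - 2*9 = 9
y3 = s (x1 - x3) - y1 mod 37 = 29 * (9 - 9) - 1 = 36

2P = (9, 36)


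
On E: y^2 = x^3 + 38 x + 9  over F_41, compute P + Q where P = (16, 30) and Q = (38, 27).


P != Q, so use the chord formula.
s = (y2 - y1) / (x2 - x1) = (38) / (22) mod 41 = 39
x3 = s^2 - x1 - x2 mod 41 = 39^2 - 16 - 38 = 32
y3 = s (x1 - x3) - y1 mod 41 = 39 * (16 - 32) - 30 = 2

P + Q = (32, 2)


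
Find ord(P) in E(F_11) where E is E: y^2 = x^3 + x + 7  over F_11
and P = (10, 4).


Compute successive multiples of P until we hit O:
  1P = (10, 4)
  2P = (5, 4)
  3P = (7, 7)
  4P = (6, 3)
  5P = (4, 3)
  6P = (1, 3)
  7P = (3, 9)
  8P = (3, 2)
  ... (continuing to 15P)
  15P = O

ord(P) = 15


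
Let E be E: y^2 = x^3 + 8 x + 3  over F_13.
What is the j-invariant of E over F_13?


Delta = -16(4 a^3 + 27 b^2) mod 13 = 4
-1728 * (4 a)^3 = -1728 * (4*8)^3 mod 13 = 8
j = 8 * 4^(-1) mod 13 = 2

j = 2 (mod 13)


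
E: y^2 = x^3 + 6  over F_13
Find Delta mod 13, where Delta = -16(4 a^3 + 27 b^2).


4 a^3 + 27 b^2 = 4*0^3 + 27*6^2 = 0 + 972 = 972
Delta = -16 * (972) = -15552
Delta mod 13 = 9

Delta = 9 (mod 13)


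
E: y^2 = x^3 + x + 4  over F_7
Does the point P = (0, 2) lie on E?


Check whether y^2 = x^3 + 1 x + 4 (mod 7) for (x, y) = (0, 2).
LHS: y^2 = 2^2 mod 7 = 4
RHS: x^3 + 1 x + 4 = 0^3 + 1*0 + 4 mod 7 = 4
LHS = RHS

Yes, on the curve


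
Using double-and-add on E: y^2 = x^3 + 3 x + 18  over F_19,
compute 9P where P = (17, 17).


k = 9 = 1001_2 (binary, LSB first: 1001)
Double-and-add from P = (17, 17):
  bit 0 = 1: acc = O + (17, 17) = (17, 17)
  bit 1 = 0: acc unchanged = (17, 17)
  bit 2 = 0: acc unchanged = (17, 17)
  bit 3 = 1: acc = (17, 17) + (16, 18) = (6, 10)

9P = (6, 10)


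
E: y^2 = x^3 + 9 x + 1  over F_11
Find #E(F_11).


For each x in F_11, count y with y^2 = x^3 + 9 x + 1 mod 11:
  x = 0: RHS = 1, y in [1, 10]  -> 2 point(s)
  x = 1: RHS = 0, y in [0]  -> 1 point(s)
  x = 2: RHS = 5, y in [4, 7]  -> 2 point(s)
  x = 3: RHS = 0, y in [0]  -> 1 point(s)
  x = 7: RHS = 0, y in [0]  -> 1 point(s)
Affine points: 7. Add the point at infinity: total = 8.

#E(F_11) = 8


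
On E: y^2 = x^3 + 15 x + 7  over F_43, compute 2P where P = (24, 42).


Doubling: s = (3 x1^2 + a) / (2 y1)
s = (3*24^2 + 15) / (2*42) mod 43 = 10
x3 = s^2 - 2 x1 mod 43 = 10^2 - 2*24 = 9
y3 = s (x1 - x3) - y1 mod 43 = 10 * (24 - 9) - 42 = 22

2P = (9, 22)


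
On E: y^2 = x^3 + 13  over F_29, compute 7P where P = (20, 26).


k = 7 = 111_2 (binary, LSB first: 111)
Double-and-add from P = (20, 26):
  bit 0 = 1: acc = O + (20, 26) = (20, 26)
  bit 1 = 1: acc = (20, 26) + (27, 11) = (15, 13)
  bit 2 = 1: acc = (15, 13) + (17, 5) = (13, 8)

7P = (13, 8)


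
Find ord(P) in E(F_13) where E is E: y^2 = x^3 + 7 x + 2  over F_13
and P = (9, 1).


Compute successive multiples of P until we hit O:
  1P = (9, 1)
  2P = (7, 2)
  3P = (7, 11)
  4P = (9, 12)
  5P = O

ord(P) = 5


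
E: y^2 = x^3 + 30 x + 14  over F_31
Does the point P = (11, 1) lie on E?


Check whether y^2 = x^3 + 30 x + 14 (mod 31) for (x, y) = (11, 1).
LHS: y^2 = 1^2 mod 31 = 1
RHS: x^3 + 30 x + 14 = 11^3 + 30*11 + 14 mod 31 = 1
LHS = RHS

Yes, on the curve


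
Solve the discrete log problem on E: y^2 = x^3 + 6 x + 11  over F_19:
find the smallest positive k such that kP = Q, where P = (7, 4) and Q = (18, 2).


Enumerate multiples of P until we hit Q = (18, 2):
  1P = (7, 4)
  2P = (16, 2)
  3P = (12, 14)
  4P = (4, 2)
  5P = (0, 7)
  6P = (18, 17)
  7P = (10, 8)
  8P = (8, 1)
  9P = (13, 14)
  10P = (6, 4)
  11P = (6, 15)
  12P = (13, 5)
  13P = (8, 18)
  14P = (10, 11)
  15P = (18, 2)
Match found at i = 15.

k = 15


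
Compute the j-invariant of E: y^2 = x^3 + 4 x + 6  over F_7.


Delta = -16(4 a^3 + 27 b^2) mod 7 = 1
-1728 * (4 a)^3 = -1728 * (4*4)^3 mod 7 = 1
j = 1 * 1^(-1) mod 7 = 1

j = 1 (mod 7)


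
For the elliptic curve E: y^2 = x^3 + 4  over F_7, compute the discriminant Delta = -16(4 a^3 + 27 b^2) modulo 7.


4 a^3 + 27 b^2 = 4*0^3 + 27*4^2 = 0 + 432 = 432
Delta = -16 * (432) = -6912
Delta mod 7 = 4

Delta = 4 (mod 7)


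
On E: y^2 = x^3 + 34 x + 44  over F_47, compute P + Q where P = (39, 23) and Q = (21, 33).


P != Q, so use the chord formula.
s = (y2 - y1) / (x2 - x1) = (10) / (29) mod 47 = 36
x3 = s^2 - x1 - x2 mod 47 = 36^2 - 39 - 21 = 14
y3 = s (x1 - x3) - y1 mod 47 = 36 * (39 - 14) - 23 = 31

P + Q = (14, 31)


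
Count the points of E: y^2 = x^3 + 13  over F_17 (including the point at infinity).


For each x in F_17, count y with y^2 = x^3 + 0 x + 13 mod 17:
  x = 0: RHS = 13, y in [8, 9]  -> 2 point(s)
  x = 2: RHS = 4, y in [2, 15]  -> 2 point(s)
  x = 4: RHS = 9, y in [3, 14]  -> 2 point(s)
  x = 5: RHS = 2, y in [6, 11]  -> 2 point(s)
  x = 6: RHS = 8, y in [5, 12]  -> 2 point(s)
  x = 7: RHS = 16, y in [4, 13]  -> 2 point(s)
  x = 8: RHS = 15, y in [7, 10]  -> 2 point(s)
  x = 11: RHS = 1, y in [1, 16]  -> 2 point(s)
  x = 13: RHS = 0, y in [0]  -> 1 point(s)
Affine points: 17. Add the point at infinity: total = 18.

#E(F_17) = 18


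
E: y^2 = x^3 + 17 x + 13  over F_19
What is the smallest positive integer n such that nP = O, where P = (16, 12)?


Compute successive multiples of P until we hit O:
  1P = (16, 12)
  2P = (12, 8)
  3P = (11, 12)
  4P = (11, 7)
  5P = (12, 11)
  6P = (16, 7)
  7P = O

ord(P) = 7


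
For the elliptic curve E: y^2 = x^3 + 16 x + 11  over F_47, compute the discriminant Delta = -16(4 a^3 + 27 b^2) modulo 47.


4 a^3 + 27 b^2 = 4*16^3 + 27*11^2 = 16384 + 3267 = 19651
Delta = -16 * (19651) = -314416
Delta mod 47 = 14

Delta = 14 (mod 47)


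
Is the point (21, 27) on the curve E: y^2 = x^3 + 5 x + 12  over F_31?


Check whether y^2 = x^3 + 5 x + 12 (mod 31) for (x, y) = (21, 27).
LHS: y^2 = 27^2 mod 31 = 16
RHS: x^3 + 5 x + 12 = 21^3 + 5*21 + 12 mod 31 = 16
LHS = RHS

Yes, on the curve


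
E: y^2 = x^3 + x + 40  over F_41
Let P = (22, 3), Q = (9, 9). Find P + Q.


P != Q, so use the chord formula.
s = (y2 - y1) / (x2 - x1) = (6) / (28) mod 41 = 9
x3 = s^2 - x1 - x2 mod 41 = 9^2 - 22 - 9 = 9
y3 = s (x1 - x3) - y1 mod 41 = 9 * (22 - 9) - 3 = 32

P + Q = (9, 32)


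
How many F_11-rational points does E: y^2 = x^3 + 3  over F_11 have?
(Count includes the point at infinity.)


For each x in F_11, count y with y^2 = x^3 + 0 x + 3 mod 11:
  x = 0: RHS = 3, y in [5, 6]  -> 2 point(s)
  x = 1: RHS = 4, y in [2, 9]  -> 2 point(s)
  x = 2: RHS = 0, y in [0]  -> 1 point(s)
  x = 4: RHS = 1, y in [1, 10]  -> 2 point(s)
  x = 7: RHS = 5, y in [4, 7]  -> 2 point(s)
  x = 8: RHS = 9, y in [3, 8]  -> 2 point(s)
Affine points: 11. Add the point at infinity: total = 12.

#E(F_11) = 12


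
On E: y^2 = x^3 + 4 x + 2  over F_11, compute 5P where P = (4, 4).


k = 5 = 101_2 (binary, LSB first: 101)
Double-and-add from P = (4, 4):
  bit 0 = 1: acc = O + (4, 4) = (4, 4)
  bit 1 = 0: acc unchanged = (4, 4)
  bit 2 = 1: acc = (4, 4) + (4, 4) = (4, 7)

5P = (4, 7)


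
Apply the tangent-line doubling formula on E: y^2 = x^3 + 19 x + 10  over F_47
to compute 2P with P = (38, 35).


Doubling: s = (3 x1^2 + a) / (2 y1)
s = (3*38^2 + 19) / (2*35) mod 47 = 40
x3 = s^2 - 2 x1 mod 47 = 40^2 - 2*38 = 20
y3 = s (x1 - x3) - y1 mod 47 = 40 * (38 - 20) - 35 = 27

2P = (20, 27)


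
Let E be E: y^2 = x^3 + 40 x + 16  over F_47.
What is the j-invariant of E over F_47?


Delta = -16(4 a^3 + 27 b^2) mod 47 = 2
-1728 * (4 a)^3 = -1728 * (4*40)^3 mod 47 = 14
j = 14 * 2^(-1) mod 47 = 7

j = 7 (mod 47)


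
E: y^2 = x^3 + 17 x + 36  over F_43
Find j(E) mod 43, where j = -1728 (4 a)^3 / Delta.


Delta = -16(4 a^3 + 27 b^2) mod 43 = 15
-1728 * (4 a)^3 = -1728 * (4*17)^3 mod 43 = 1
j = 1 * 15^(-1) mod 43 = 23

j = 23 (mod 43)


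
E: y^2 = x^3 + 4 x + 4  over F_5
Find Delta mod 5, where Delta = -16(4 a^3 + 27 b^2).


4 a^3 + 27 b^2 = 4*4^3 + 27*4^2 = 256 + 432 = 688
Delta = -16 * (688) = -11008
Delta mod 5 = 2

Delta = 2 (mod 5)


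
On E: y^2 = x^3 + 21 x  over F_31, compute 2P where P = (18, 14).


Doubling: s = (3 x1^2 + a) / (2 y1)
s = (3*18^2 + 21) / (2*14) mod 31 = 10
x3 = s^2 - 2 x1 mod 31 = 10^2 - 2*18 = 2
y3 = s (x1 - x3) - y1 mod 31 = 10 * (18 - 2) - 14 = 22

2P = (2, 22)


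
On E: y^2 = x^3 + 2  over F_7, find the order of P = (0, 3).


Compute successive multiples of P until we hit O:
  1P = (0, 3)
  2P = (0, 4)
  3P = O

ord(P) = 3


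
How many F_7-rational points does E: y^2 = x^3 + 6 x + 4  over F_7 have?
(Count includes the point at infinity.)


For each x in F_7, count y with y^2 = x^3 + 6 x + 4 mod 7:
  x = 0: RHS = 4, y in [2, 5]  -> 2 point(s)
  x = 1: RHS = 4, y in [2, 5]  -> 2 point(s)
  x = 3: RHS = 0, y in [0]  -> 1 point(s)
  x = 4: RHS = 1, y in [1, 6]  -> 2 point(s)
  x = 6: RHS = 4, y in [2, 5]  -> 2 point(s)
Affine points: 9. Add the point at infinity: total = 10.

#E(F_7) = 10


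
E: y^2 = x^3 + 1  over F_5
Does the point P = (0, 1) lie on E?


Check whether y^2 = x^3 + 0 x + 1 (mod 5) for (x, y) = (0, 1).
LHS: y^2 = 1^2 mod 5 = 1
RHS: x^3 + 0 x + 1 = 0^3 + 0*0 + 1 mod 5 = 1
LHS = RHS

Yes, on the curve


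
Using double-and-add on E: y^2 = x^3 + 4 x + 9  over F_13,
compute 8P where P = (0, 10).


k = 8 = 1000_2 (binary, LSB first: 0001)
Double-and-add from P = (0, 10):
  bit 0 = 0: acc unchanged = O
  bit 1 = 0: acc unchanged = O
  bit 2 = 0: acc unchanged = O
  bit 3 = 1: acc = O + (7, 9) = (7, 9)

8P = (7, 9)


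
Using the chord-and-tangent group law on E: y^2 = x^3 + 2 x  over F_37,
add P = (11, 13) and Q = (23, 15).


P != Q, so use the chord formula.
s = (y2 - y1) / (x2 - x1) = (2) / (12) mod 37 = 31
x3 = s^2 - x1 - x2 mod 37 = 31^2 - 11 - 23 = 2
y3 = s (x1 - x3) - y1 mod 37 = 31 * (11 - 2) - 13 = 7

P + Q = (2, 7)


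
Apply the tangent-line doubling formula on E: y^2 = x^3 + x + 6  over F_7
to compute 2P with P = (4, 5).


Doubling: s = (3 x1^2 + a) / (2 y1)
s = (3*4^2 + 1) / (2*5) mod 7 = 0
x3 = s^2 - 2 x1 mod 7 = 0^2 - 2*4 = 6
y3 = s (x1 - x3) - y1 mod 7 = 0 * (4 - 6) - 5 = 2

2P = (6, 2)


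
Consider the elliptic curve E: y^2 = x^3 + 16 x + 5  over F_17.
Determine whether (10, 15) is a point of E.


Check whether y^2 = x^3 + 16 x + 5 (mod 17) for (x, y) = (10, 15).
LHS: y^2 = 15^2 mod 17 = 4
RHS: x^3 + 16 x + 5 = 10^3 + 16*10 + 5 mod 17 = 9
LHS != RHS

No, not on the curve


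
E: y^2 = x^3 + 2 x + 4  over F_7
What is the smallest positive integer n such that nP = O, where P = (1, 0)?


Compute successive multiples of P until we hit O:
  1P = (1, 0)
  2P = O

ord(P) = 2


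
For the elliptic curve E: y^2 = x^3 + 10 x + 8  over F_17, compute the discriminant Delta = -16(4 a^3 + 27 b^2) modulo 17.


4 a^3 + 27 b^2 = 4*10^3 + 27*8^2 = 4000 + 1728 = 5728
Delta = -16 * (5728) = -91648
Delta mod 17 = 16

Delta = 16 (mod 17)


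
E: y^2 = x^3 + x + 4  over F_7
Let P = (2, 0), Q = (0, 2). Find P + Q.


P != Q, so use the chord formula.
s = (y2 - y1) / (x2 - x1) = (2) / (5) mod 7 = 6
x3 = s^2 - x1 - x2 mod 7 = 6^2 - 2 - 0 = 6
y3 = s (x1 - x3) - y1 mod 7 = 6 * (2 - 6) - 0 = 4

P + Q = (6, 4)


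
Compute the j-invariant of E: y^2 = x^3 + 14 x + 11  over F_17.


Delta = -16(4 a^3 + 27 b^2) mod 17 = 14
-1728 * (4 a)^3 = -1728 * (4*14)^3 mod 17 = 2
j = 2 * 14^(-1) mod 17 = 5

j = 5 (mod 17)


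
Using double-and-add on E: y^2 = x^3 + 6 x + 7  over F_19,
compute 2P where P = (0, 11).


k = 2 = 10_2 (binary, LSB first: 01)
Double-and-add from P = (0, 11):
  bit 0 = 0: acc unchanged = O
  bit 1 = 1: acc = O + (4, 0) = (4, 0)

2P = (4, 0)


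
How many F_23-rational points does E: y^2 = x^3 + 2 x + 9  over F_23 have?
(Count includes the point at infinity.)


For each x in F_23, count y with y^2 = x^3 + 2 x + 9 mod 23:
  x = 0: RHS = 9, y in [3, 20]  -> 2 point(s)
  x = 1: RHS = 12, y in [9, 14]  -> 2 point(s)
  x = 4: RHS = 12, y in [9, 14]  -> 2 point(s)
  x = 5: RHS = 6, y in [11, 12]  -> 2 point(s)
  x = 8: RHS = 8, y in [10, 13]  -> 2 point(s)
  x = 12: RHS = 13, y in [6, 17]  -> 2 point(s)
  x = 13: RHS = 1, y in [1, 22]  -> 2 point(s)
  x = 18: RHS = 12, y in [9, 14]  -> 2 point(s)
  x = 19: RHS = 6, y in [11, 12]  -> 2 point(s)
  x = 22: RHS = 6, y in [11, 12]  -> 2 point(s)
Affine points: 20. Add the point at infinity: total = 21.

#E(F_23) = 21


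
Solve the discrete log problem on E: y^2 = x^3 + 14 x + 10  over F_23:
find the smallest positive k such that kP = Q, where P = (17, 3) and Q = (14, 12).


Enumerate multiples of P until we hit Q = (14, 12):
  1P = (17, 3)
  2P = (14, 12)
Match found at i = 2.

k = 2


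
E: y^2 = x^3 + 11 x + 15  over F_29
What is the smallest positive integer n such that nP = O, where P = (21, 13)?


Compute successive multiples of P until we hit O:
  1P = (21, 13)
  2P = (16, 16)
  3P = (26, 19)
  4P = (2, 4)
  5P = (10, 9)
  6P = (7, 0)
  7P = (10, 20)
  8P = (2, 25)
  ... (continuing to 12P)
  12P = O

ord(P) = 12


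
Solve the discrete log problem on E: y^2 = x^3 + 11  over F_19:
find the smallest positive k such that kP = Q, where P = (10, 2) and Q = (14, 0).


Enumerate multiples of P until we hit Q = (14, 0):
  1P = (10, 2)
  2P = (0, 7)
  3P = (14, 0)
Match found at i = 3.

k = 3


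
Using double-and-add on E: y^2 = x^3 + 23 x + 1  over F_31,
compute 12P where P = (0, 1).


k = 12 = 1100_2 (binary, LSB first: 0011)
Double-and-add from P = (0, 1):
  bit 0 = 0: acc unchanged = O
  bit 1 = 0: acc unchanged = O
  bit 2 = 1: acc = O + (1, 26) = (1, 26)
  bit 3 = 1: acc = (1, 26) + (6, 18) = (3, 2)

12P = (3, 2)


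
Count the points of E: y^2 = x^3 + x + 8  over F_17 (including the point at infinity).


For each x in F_17, count y with y^2 = x^3 + 1 x + 8 mod 17:
  x = 0: RHS = 8, y in [5, 12]  -> 2 point(s)
  x = 2: RHS = 1, y in [1, 16]  -> 2 point(s)
  x = 3: RHS = 4, y in [2, 15]  -> 2 point(s)
  x = 4: RHS = 8, y in [5, 12]  -> 2 point(s)
  x = 5: RHS = 2, y in [6, 11]  -> 2 point(s)
  x = 6: RHS = 9, y in [3, 14]  -> 2 point(s)
  x = 7: RHS = 1, y in [1, 16]  -> 2 point(s)
  x = 8: RHS = 1, y in [1, 16]  -> 2 point(s)
  x = 9: RHS = 15, y in [7, 10]  -> 2 point(s)
  x = 10: RHS = 15, y in [7, 10]  -> 2 point(s)
  x = 13: RHS = 8, y in [5, 12]  -> 2 point(s)
  x = 15: RHS = 15, y in [7, 10]  -> 2 point(s)
Affine points: 24. Add the point at infinity: total = 25.

#E(F_17) = 25


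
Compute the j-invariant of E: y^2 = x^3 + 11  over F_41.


Delta = -16(4 a^3 + 27 b^2) mod 41 = 3
-1728 * (4 a)^3 = -1728 * (4*0)^3 mod 41 = 0
j = 0 * 3^(-1) mod 41 = 0

j = 0 (mod 41)


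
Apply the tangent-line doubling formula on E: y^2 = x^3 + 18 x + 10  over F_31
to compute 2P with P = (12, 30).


Doubling: s = (3 x1^2 + a) / (2 y1)
s = (3*12^2 + 18) / (2*30) mod 31 = 23
x3 = s^2 - 2 x1 mod 31 = 23^2 - 2*12 = 9
y3 = s (x1 - x3) - y1 mod 31 = 23 * (12 - 9) - 30 = 8

2P = (9, 8)


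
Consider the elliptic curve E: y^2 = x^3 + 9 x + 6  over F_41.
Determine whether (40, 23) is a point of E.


Check whether y^2 = x^3 + 9 x + 6 (mod 41) for (x, y) = (40, 23).
LHS: y^2 = 23^2 mod 41 = 37
RHS: x^3 + 9 x + 6 = 40^3 + 9*40 + 6 mod 41 = 37
LHS = RHS

Yes, on the curve


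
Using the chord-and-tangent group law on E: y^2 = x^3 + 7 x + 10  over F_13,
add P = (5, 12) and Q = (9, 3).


P != Q, so use the chord formula.
s = (y2 - y1) / (x2 - x1) = (4) / (4) mod 13 = 1
x3 = s^2 - x1 - x2 mod 13 = 1^2 - 5 - 9 = 0
y3 = s (x1 - x3) - y1 mod 13 = 1 * (5 - 0) - 12 = 6

P + Q = (0, 6)


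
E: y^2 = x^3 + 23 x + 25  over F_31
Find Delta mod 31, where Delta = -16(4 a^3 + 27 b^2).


4 a^3 + 27 b^2 = 4*23^3 + 27*25^2 = 48668 + 16875 = 65543
Delta = -16 * (65543) = -1048688
Delta mod 31 = 11

Delta = 11 (mod 31)


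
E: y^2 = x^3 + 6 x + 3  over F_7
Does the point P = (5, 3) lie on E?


Check whether y^2 = x^3 + 6 x + 3 (mod 7) for (x, y) = (5, 3).
LHS: y^2 = 3^2 mod 7 = 2
RHS: x^3 + 6 x + 3 = 5^3 + 6*5 + 3 mod 7 = 4
LHS != RHS

No, not on the curve


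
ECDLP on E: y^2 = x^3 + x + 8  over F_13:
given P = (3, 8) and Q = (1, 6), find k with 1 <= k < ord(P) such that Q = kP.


Enumerate multiples of P until we hit Q = (1, 6):
  1P = (3, 8)
  2P = (6, 3)
  3P = (1, 6)
Match found at i = 3.

k = 3


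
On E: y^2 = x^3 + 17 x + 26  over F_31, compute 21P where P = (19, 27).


k = 21 = 10101_2 (binary, LSB first: 10101)
Double-and-add from P = (19, 27):
  bit 0 = 1: acc = O + (19, 27) = (19, 27)
  bit 1 = 0: acc unchanged = (19, 27)
  bit 2 = 1: acc = (19, 27) + (11, 5) = (26, 8)
  bit 3 = 0: acc unchanged = (26, 8)
  bit 4 = 1: acc = (26, 8) + (12, 25) = (25, 24)

21P = (25, 24)


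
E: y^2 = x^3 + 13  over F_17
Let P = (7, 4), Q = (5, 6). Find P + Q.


P != Q, so use the chord formula.
s = (y2 - y1) / (x2 - x1) = (2) / (15) mod 17 = 16
x3 = s^2 - x1 - x2 mod 17 = 16^2 - 7 - 5 = 6
y3 = s (x1 - x3) - y1 mod 17 = 16 * (7 - 6) - 4 = 12

P + Q = (6, 12)


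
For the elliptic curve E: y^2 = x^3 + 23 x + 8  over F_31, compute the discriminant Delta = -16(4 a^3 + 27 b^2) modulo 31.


4 a^3 + 27 b^2 = 4*23^3 + 27*8^2 = 48668 + 1728 = 50396
Delta = -16 * (50396) = -806336
Delta mod 31 = 5

Delta = 5 (mod 31)


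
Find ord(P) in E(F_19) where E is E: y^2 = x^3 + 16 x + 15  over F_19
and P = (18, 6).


Compute successive multiples of P until we hit O:
  1P = (18, 6)
  2P = (2, 13)
  3P = (15, 1)
  4P = (12, 4)
  5P = (6, 17)
  6P = (6, 2)
  7P = (12, 15)
  8P = (15, 18)
  ... (continuing to 11P)
  11P = O

ord(P) = 11


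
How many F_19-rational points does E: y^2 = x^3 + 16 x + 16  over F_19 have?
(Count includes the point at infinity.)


For each x in F_19, count y with y^2 = x^3 + 16 x + 16 mod 19:
  x = 0: RHS = 16, y in [4, 15]  -> 2 point(s)
  x = 4: RHS = 11, y in [7, 12]  -> 2 point(s)
  x = 6: RHS = 5, y in [9, 10]  -> 2 point(s)
  x = 10: RHS = 17, y in [6, 13]  -> 2 point(s)
  x = 12: RHS = 17, y in [6, 13]  -> 2 point(s)
  x = 14: RHS = 1, y in [1, 18]  -> 2 point(s)
  x = 16: RHS = 17, y in [6, 13]  -> 2 point(s)
Affine points: 14. Add the point at infinity: total = 15.

#E(F_19) = 15


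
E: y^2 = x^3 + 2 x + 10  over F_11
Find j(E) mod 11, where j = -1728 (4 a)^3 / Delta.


Delta = -16(4 a^3 + 27 b^2) mod 11 = 2
-1728 * (4 a)^3 = -1728 * (4*2)^3 mod 11 = 5
j = 5 * 2^(-1) mod 11 = 8

j = 8 (mod 11)


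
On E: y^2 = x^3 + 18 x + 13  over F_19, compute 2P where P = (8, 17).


Doubling: s = (3 x1^2 + a) / (2 y1)
s = (3*8^2 + 18) / (2*17) mod 19 = 14
x3 = s^2 - 2 x1 mod 19 = 14^2 - 2*8 = 9
y3 = s (x1 - x3) - y1 mod 19 = 14 * (8 - 9) - 17 = 7

2P = (9, 7)


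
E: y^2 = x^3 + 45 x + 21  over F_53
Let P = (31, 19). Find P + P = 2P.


Doubling: s = (3 x1^2 + a) / (2 y1)
s = (3*31^2 + 45) / (2*19) mod 53 = 38
x3 = s^2 - 2 x1 mod 53 = 38^2 - 2*31 = 4
y3 = s (x1 - x3) - y1 mod 53 = 38 * (31 - 4) - 19 = 0

2P = (4, 0)


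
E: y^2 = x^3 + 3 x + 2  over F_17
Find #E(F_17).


For each x in F_17, count y with y^2 = x^3 + 3 x + 2 mod 17:
  x = 0: RHS = 2, y in [6, 11]  -> 2 point(s)
  x = 2: RHS = 16, y in [4, 13]  -> 2 point(s)
  x = 3: RHS = 4, y in [2, 15]  -> 2 point(s)
  x = 6: RHS = 15, y in [7, 10]  -> 2 point(s)
  x = 7: RHS = 9, y in [3, 14]  -> 2 point(s)
  x = 12: RHS = 15, y in [7, 10]  -> 2 point(s)
  x = 14: RHS = 0, y in [0]  -> 1 point(s)
  x = 16: RHS = 15, y in [7, 10]  -> 2 point(s)
Affine points: 15. Add the point at infinity: total = 16.

#E(F_17) = 16


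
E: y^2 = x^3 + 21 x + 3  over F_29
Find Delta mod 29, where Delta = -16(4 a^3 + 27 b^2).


4 a^3 + 27 b^2 = 4*21^3 + 27*3^2 = 37044 + 243 = 37287
Delta = -16 * (37287) = -596592
Delta mod 29 = 25

Delta = 25 (mod 29)


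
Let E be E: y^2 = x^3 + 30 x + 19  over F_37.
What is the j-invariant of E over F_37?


Delta = -16(4 a^3 + 27 b^2) mod 37 = 14
-1728 * (4 a)^3 = -1728 * (4*30)^3 mod 37 = 27
j = 27 * 14^(-1) mod 37 = 31

j = 31 (mod 37)


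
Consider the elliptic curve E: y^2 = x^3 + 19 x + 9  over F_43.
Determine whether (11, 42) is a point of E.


Check whether y^2 = x^3 + 19 x + 9 (mod 43) for (x, y) = (11, 42).
LHS: y^2 = 42^2 mod 43 = 1
RHS: x^3 + 19 x + 9 = 11^3 + 19*11 + 9 mod 43 = 1
LHS = RHS

Yes, on the curve


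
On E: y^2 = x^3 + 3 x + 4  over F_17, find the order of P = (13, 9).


Compute successive multiples of P until we hit O:
  1P = (13, 9)
  2P = (8, 8)
  3P = (11, 5)
  4P = (14, 6)
  5P = (16, 0)
  6P = (14, 11)
  7P = (11, 12)
  8P = (8, 9)
  ... (continuing to 10P)
  10P = O

ord(P) = 10


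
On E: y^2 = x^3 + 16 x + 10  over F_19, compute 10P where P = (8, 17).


k = 10 = 1010_2 (binary, LSB first: 0101)
Double-and-add from P = (8, 17):
  bit 0 = 0: acc unchanged = O
  bit 1 = 1: acc = O + (9, 16) = (9, 16)
  bit 2 = 0: acc unchanged = (9, 16)
  bit 3 = 1: acc = (9, 16) + (16, 12) = (11, 15)

10P = (11, 15)


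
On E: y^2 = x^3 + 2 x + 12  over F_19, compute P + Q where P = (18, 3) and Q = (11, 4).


P != Q, so use the chord formula.
s = (y2 - y1) / (x2 - x1) = (1) / (12) mod 19 = 8
x3 = s^2 - x1 - x2 mod 19 = 8^2 - 18 - 11 = 16
y3 = s (x1 - x3) - y1 mod 19 = 8 * (18 - 16) - 3 = 13

P + Q = (16, 13)


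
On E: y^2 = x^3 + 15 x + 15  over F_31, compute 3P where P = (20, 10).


k = 3 = 11_2 (binary, LSB first: 11)
Double-and-add from P = (20, 10):
  bit 0 = 1: acc = O + (20, 10) = (20, 10)
  bit 1 = 1: acc = (20, 10) + (10, 24) = (29, 15)

3P = (29, 15)


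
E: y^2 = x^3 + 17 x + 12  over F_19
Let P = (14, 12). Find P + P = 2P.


Doubling: s = (3 x1^2 + a) / (2 y1)
s = (3*14^2 + 17) / (2*12) mod 19 = 7
x3 = s^2 - 2 x1 mod 19 = 7^2 - 2*14 = 2
y3 = s (x1 - x3) - y1 mod 19 = 7 * (14 - 2) - 12 = 15

2P = (2, 15)


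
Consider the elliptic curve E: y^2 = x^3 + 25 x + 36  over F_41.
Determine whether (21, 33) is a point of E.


Check whether y^2 = x^3 + 25 x + 36 (mod 41) for (x, y) = (21, 33).
LHS: y^2 = 33^2 mod 41 = 23
RHS: x^3 + 25 x + 36 = 21^3 + 25*21 + 36 mod 41 = 23
LHS = RHS

Yes, on the curve


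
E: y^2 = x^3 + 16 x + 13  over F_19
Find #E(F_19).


For each x in F_19, count y with y^2 = x^3 + 16 x + 13 mod 19:
  x = 1: RHS = 11, y in [7, 12]  -> 2 point(s)
  x = 5: RHS = 9, y in [3, 16]  -> 2 point(s)
  x = 8: RHS = 7, y in [8, 11]  -> 2 point(s)
  x = 11: RHS = 0, y in [0]  -> 1 point(s)
  x = 13: RHS = 5, y in [9, 10]  -> 2 point(s)
  x = 14: RHS = 17, y in [6, 13]  -> 2 point(s)
  x = 17: RHS = 11, y in [7, 12]  -> 2 point(s)
Affine points: 13. Add the point at infinity: total = 14.

#E(F_19) = 14


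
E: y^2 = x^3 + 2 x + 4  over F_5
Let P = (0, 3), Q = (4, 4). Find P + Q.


P != Q, so use the chord formula.
s = (y2 - y1) / (x2 - x1) = (1) / (4) mod 5 = 4
x3 = s^2 - x1 - x2 mod 5 = 4^2 - 0 - 4 = 2
y3 = s (x1 - x3) - y1 mod 5 = 4 * (0 - 2) - 3 = 4

P + Q = (2, 4)


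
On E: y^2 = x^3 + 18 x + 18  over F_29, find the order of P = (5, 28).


Compute successive multiples of P until we hit O:
  1P = (5, 28)
  2P = (28, 12)
  3P = (16, 20)
  4P = (15, 3)
  5P = (8, 23)
  6P = (22, 10)
  7P = (26, 13)
  8P = (21, 0)
  ... (continuing to 16P)
  16P = O

ord(P) = 16


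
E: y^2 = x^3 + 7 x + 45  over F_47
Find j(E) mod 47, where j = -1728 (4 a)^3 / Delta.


Delta = -16(4 a^3 + 27 b^2) mod 47 = 8
-1728 * (4 a)^3 = -1728 * (4*7)^3 mod 47 = 33
j = 33 * 8^(-1) mod 47 = 10

j = 10 (mod 47)


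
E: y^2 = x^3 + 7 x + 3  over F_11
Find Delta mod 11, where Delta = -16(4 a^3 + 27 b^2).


4 a^3 + 27 b^2 = 4*7^3 + 27*3^2 = 1372 + 243 = 1615
Delta = -16 * (1615) = -25840
Delta mod 11 = 10

Delta = 10 (mod 11)


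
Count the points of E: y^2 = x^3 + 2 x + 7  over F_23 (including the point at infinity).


For each x in F_23, count y with y^2 = x^3 + 2 x + 7 mod 23:
  x = 5: RHS = 4, y in [2, 21]  -> 2 point(s)
  x = 8: RHS = 6, y in [11, 12]  -> 2 point(s)
  x = 9: RHS = 18, y in [8, 15]  -> 2 point(s)
  x = 11: RHS = 3, y in [7, 16]  -> 2 point(s)
  x = 15: RHS = 8, y in [10, 13]  -> 2 point(s)
  x = 16: RHS = 18, y in [8, 15]  -> 2 point(s)
  x = 17: RHS = 9, y in [3, 20]  -> 2 point(s)
  x = 19: RHS = 4, y in [2, 21]  -> 2 point(s)
  x = 21: RHS = 18, y in [8, 15]  -> 2 point(s)
  x = 22: RHS = 4, y in [2, 21]  -> 2 point(s)
Affine points: 20. Add the point at infinity: total = 21.

#E(F_23) = 21


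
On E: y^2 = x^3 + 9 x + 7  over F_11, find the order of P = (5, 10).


Compute successive multiples of P until we hit O:
  1P = (5, 10)
  2P = (5, 1)
  3P = O

ord(P) = 3


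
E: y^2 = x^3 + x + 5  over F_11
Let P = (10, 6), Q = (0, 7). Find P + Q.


P != Q, so use the chord formula.
s = (y2 - y1) / (x2 - x1) = (1) / (1) mod 11 = 1
x3 = s^2 - x1 - x2 mod 11 = 1^2 - 10 - 0 = 2
y3 = s (x1 - x3) - y1 mod 11 = 1 * (10 - 2) - 6 = 2

P + Q = (2, 2)


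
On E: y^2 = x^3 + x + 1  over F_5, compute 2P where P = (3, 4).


Doubling: s = (3 x1^2 + a) / (2 y1)
s = (3*3^2 + 1) / (2*4) mod 5 = 1
x3 = s^2 - 2 x1 mod 5 = 1^2 - 2*3 = 0
y3 = s (x1 - x3) - y1 mod 5 = 1 * (3 - 0) - 4 = 4

2P = (0, 4)


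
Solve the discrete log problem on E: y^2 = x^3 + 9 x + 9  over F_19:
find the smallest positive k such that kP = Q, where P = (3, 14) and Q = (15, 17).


Enumerate multiples of P until we hit Q = (15, 17):
  1P = (3, 14)
  2P = (10, 15)
  3P = (13, 9)
  4P = (8, 17)
  5P = (0, 3)
  6P = (2, 15)
  7P = (15, 17)
Match found at i = 7.

k = 7


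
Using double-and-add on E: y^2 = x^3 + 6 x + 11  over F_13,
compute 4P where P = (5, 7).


k = 4 = 100_2 (binary, LSB first: 001)
Double-and-add from P = (5, 7):
  bit 0 = 0: acc unchanged = O
  bit 1 = 0: acc unchanged = O
  bit 2 = 1: acc = O + (3, 11) = (3, 11)

4P = (3, 11)


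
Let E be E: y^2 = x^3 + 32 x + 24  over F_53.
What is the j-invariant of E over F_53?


Delta = -16(4 a^3 + 27 b^2) mod 53 = 8
-1728 * (4 a)^3 = -1728 * (4*32)^3 mod 53 = 1
j = 1 * 8^(-1) mod 53 = 20

j = 20 (mod 53)


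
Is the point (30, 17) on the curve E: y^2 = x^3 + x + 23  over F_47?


Check whether y^2 = x^3 + 1 x + 23 (mod 47) for (x, y) = (30, 17).
LHS: y^2 = 17^2 mod 47 = 7
RHS: x^3 + 1 x + 23 = 30^3 + 1*30 + 23 mod 47 = 28
LHS != RHS

No, not on the curve


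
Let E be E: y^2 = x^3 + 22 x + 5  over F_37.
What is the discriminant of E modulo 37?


4 a^3 + 27 b^2 = 4*22^3 + 27*5^2 = 42592 + 675 = 43267
Delta = -16 * (43267) = -692272
Delta mod 37 = 35

Delta = 35 (mod 37)


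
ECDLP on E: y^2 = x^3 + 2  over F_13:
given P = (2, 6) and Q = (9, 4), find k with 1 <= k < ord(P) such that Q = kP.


Enumerate multiples of P until we hit Q = (9, 4):
  1P = (2, 6)
  2P = (10, 12)
  3P = (4, 12)
  4P = (3, 4)
  5P = (12, 1)
  6P = (9, 4)
Match found at i = 6.

k = 6


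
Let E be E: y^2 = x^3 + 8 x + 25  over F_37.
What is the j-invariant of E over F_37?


Delta = -16(4 a^3 + 27 b^2) mod 37 = 3
-1728 * (4 a)^3 = -1728 * (4*8)^3 mod 37 = 31
j = 31 * 3^(-1) mod 37 = 35

j = 35 (mod 37)


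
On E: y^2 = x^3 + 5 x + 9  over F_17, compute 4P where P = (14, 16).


k = 4 = 100_2 (binary, LSB first: 001)
Double-and-add from P = (14, 16):
  bit 0 = 0: acc unchanged = O
  bit 1 = 0: acc unchanged = O
  bit 2 = 1: acc = O + (4, 12) = (4, 12)

4P = (4, 12)


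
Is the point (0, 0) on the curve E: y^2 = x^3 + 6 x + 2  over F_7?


Check whether y^2 = x^3 + 6 x + 2 (mod 7) for (x, y) = (0, 0).
LHS: y^2 = 0^2 mod 7 = 0
RHS: x^3 + 6 x + 2 = 0^3 + 6*0 + 2 mod 7 = 2
LHS != RHS

No, not on the curve


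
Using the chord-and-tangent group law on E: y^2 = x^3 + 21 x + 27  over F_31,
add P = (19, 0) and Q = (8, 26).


P != Q, so use the chord formula.
s = (y2 - y1) / (x2 - x1) = (26) / (20) mod 31 = 23
x3 = s^2 - x1 - x2 mod 31 = 23^2 - 19 - 8 = 6
y3 = s (x1 - x3) - y1 mod 31 = 23 * (19 - 6) - 0 = 20

P + Q = (6, 20)


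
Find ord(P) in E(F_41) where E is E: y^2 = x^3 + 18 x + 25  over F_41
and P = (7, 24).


Compute successive multiples of P until we hit O:
  1P = (7, 24)
  2P = (22, 9)
  3P = (13, 23)
  4P = (29, 7)
  5P = (15, 12)
  6P = (11, 23)
  7P = (0, 5)
  8P = (33, 5)
  ... (continuing to 35P)
  35P = O

ord(P) = 35


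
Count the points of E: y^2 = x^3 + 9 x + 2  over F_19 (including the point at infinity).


For each x in F_19, count y with y^2 = x^3 + 9 x + 2 mod 19:
  x = 2: RHS = 9, y in [3, 16]  -> 2 point(s)
  x = 4: RHS = 7, y in [8, 11]  -> 2 point(s)
  x = 5: RHS = 1, y in [1, 18]  -> 2 point(s)
  x = 6: RHS = 6, y in [5, 14]  -> 2 point(s)
  x = 7: RHS = 9, y in [3, 16]  -> 2 point(s)
  x = 8: RHS = 16, y in [4, 15]  -> 2 point(s)
  x = 10: RHS = 9, y in [3, 16]  -> 2 point(s)
  x = 11: RHS = 7, y in [8, 11]  -> 2 point(s)
  x = 13: RHS = 17, y in [6, 13]  -> 2 point(s)
  x = 15: RHS = 16, y in [4, 15]  -> 2 point(s)
  x = 16: RHS = 5, y in [9, 10]  -> 2 point(s)
  x = 18: RHS = 11, y in [7, 12]  -> 2 point(s)
Affine points: 24. Add the point at infinity: total = 25.

#E(F_19) = 25
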